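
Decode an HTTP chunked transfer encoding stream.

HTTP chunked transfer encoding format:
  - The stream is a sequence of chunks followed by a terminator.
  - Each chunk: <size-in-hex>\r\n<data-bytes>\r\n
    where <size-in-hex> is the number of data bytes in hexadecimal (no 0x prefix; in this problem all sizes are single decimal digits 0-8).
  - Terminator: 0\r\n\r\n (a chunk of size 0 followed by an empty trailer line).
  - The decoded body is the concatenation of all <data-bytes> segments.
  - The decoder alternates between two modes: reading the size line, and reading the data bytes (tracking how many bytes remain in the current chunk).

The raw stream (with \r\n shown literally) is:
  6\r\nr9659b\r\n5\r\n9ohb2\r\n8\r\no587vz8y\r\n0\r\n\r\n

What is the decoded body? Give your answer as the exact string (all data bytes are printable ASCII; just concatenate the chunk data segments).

Chunk 1: stream[0..1]='6' size=0x6=6, data at stream[3..9]='r9659b' -> body[0..6], body so far='r9659b'
Chunk 2: stream[11..12]='5' size=0x5=5, data at stream[14..19]='9ohb2' -> body[6..11], body so far='r9659b9ohb2'
Chunk 3: stream[21..22]='8' size=0x8=8, data at stream[24..32]='o587vz8y' -> body[11..19], body so far='r9659b9ohb2o587vz8y'
Chunk 4: stream[34..35]='0' size=0 (terminator). Final body='r9659b9ohb2o587vz8y' (19 bytes)

Answer: r9659b9ohb2o587vz8y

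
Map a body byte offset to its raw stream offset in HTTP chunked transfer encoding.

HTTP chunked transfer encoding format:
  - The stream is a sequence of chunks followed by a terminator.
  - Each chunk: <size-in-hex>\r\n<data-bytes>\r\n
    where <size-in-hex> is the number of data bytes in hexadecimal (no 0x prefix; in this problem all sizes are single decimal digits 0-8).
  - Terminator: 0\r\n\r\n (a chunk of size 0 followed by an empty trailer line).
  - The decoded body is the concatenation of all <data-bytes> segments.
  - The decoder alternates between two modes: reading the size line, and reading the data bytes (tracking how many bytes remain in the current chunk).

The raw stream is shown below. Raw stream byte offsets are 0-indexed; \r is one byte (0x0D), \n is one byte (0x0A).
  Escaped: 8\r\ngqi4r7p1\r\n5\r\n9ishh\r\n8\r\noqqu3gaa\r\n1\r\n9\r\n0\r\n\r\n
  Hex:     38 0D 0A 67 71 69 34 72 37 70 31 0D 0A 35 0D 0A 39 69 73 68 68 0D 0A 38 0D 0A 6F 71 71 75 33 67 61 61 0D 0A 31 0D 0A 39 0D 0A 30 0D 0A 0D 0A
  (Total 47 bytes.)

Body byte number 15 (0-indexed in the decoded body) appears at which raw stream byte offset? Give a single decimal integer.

Answer: 28

Derivation:
Chunk 1: stream[0..1]='8' size=0x8=8, data at stream[3..11]='gqi4r7p1' -> body[0..8], body so far='gqi4r7p1'
Chunk 2: stream[13..14]='5' size=0x5=5, data at stream[16..21]='9ishh' -> body[8..13], body so far='gqi4r7p19ishh'
Chunk 3: stream[23..24]='8' size=0x8=8, data at stream[26..34]='oqqu3gaa' -> body[13..21], body so far='gqi4r7p19ishhoqqu3gaa'
Chunk 4: stream[36..37]='1' size=0x1=1, data at stream[39..40]='9' -> body[21..22], body so far='gqi4r7p19ishhoqqu3gaa9'
Chunk 5: stream[42..43]='0' size=0 (terminator). Final body='gqi4r7p19ishhoqqu3gaa9' (22 bytes)
Body byte 15 at stream offset 28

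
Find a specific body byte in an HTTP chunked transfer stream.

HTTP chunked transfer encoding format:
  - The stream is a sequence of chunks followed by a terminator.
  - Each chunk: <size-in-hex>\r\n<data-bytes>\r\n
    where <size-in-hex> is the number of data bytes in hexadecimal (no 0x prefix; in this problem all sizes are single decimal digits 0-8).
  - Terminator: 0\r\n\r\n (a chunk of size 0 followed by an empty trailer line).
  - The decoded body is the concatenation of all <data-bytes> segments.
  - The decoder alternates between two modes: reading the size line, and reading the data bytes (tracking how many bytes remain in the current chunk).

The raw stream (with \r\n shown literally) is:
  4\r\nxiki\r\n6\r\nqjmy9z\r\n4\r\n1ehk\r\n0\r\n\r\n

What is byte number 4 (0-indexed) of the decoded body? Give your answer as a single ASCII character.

Answer: q

Derivation:
Chunk 1: stream[0..1]='4' size=0x4=4, data at stream[3..7]='xiki' -> body[0..4], body so far='xiki'
Chunk 2: stream[9..10]='6' size=0x6=6, data at stream[12..18]='qjmy9z' -> body[4..10], body so far='xikiqjmy9z'
Chunk 3: stream[20..21]='4' size=0x4=4, data at stream[23..27]='1ehk' -> body[10..14], body so far='xikiqjmy9z1ehk'
Chunk 4: stream[29..30]='0' size=0 (terminator). Final body='xikiqjmy9z1ehk' (14 bytes)
Body byte 4 = 'q'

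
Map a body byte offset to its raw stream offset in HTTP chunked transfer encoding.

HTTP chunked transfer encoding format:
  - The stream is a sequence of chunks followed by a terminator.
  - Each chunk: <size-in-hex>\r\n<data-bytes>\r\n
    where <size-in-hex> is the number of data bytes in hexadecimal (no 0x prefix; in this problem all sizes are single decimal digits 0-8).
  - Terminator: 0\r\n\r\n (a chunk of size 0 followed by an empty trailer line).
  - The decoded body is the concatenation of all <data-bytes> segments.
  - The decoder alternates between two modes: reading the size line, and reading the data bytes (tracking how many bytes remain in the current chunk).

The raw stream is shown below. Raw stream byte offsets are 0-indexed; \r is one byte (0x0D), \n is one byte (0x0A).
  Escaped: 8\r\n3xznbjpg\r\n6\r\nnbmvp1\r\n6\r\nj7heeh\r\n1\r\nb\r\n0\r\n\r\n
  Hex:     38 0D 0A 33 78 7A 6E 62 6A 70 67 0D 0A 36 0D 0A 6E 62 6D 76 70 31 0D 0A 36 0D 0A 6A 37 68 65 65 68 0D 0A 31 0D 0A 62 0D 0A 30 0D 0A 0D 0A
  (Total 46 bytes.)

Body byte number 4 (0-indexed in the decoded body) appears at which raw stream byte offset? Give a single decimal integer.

Chunk 1: stream[0..1]='8' size=0x8=8, data at stream[3..11]='3xznbjpg' -> body[0..8], body so far='3xznbjpg'
Chunk 2: stream[13..14]='6' size=0x6=6, data at stream[16..22]='nbmvp1' -> body[8..14], body so far='3xznbjpgnbmvp1'
Chunk 3: stream[24..25]='6' size=0x6=6, data at stream[27..33]='j7heeh' -> body[14..20], body so far='3xznbjpgnbmvp1j7heeh'
Chunk 4: stream[35..36]='1' size=0x1=1, data at stream[38..39]='b' -> body[20..21], body so far='3xznbjpgnbmvp1j7heehb'
Chunk 5: stream[41..42]='0' size=0 (terminator). Final body='3xznbjpgnbmvp1j7heehb' (21 bytes)
Body byte 4 at stream offset 7

Answer: 7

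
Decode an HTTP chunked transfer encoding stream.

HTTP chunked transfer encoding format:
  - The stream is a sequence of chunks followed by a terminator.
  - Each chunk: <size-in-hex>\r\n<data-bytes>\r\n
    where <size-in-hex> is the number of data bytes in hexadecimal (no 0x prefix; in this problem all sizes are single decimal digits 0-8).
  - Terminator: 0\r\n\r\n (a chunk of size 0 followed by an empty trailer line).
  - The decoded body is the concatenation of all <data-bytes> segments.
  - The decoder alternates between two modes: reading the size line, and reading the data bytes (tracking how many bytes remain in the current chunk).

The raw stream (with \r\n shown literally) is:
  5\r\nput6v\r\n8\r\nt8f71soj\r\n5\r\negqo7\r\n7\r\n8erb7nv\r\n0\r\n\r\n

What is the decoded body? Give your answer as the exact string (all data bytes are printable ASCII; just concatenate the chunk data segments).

Answer: put6vt8f71sojegqo78erb7nv

Derivation:
Chunk 1: stream[0..1]='5' size=0x5=5, data at stream[3..8]='put6v' -> body[0..5], body so far='put6v'
Chunk 2: stream[10..11]='8' size=0x8=8, data at stream[13..21]='t8f71soj' -> body[5..13], body so far='put6vt8f71soj'
Chunk 3: stream[23..24]='5' size=0x5=5, data at stream[26..31]='egqo7' -> body[13..18], body so far='put6vt8f71sojegqo7'
Chunk 4: stream[33..34]='7' size=0x7=7, data at stream[36..43]='8erb7nv' -> body[18..25], body so far='put6vt8f71sojegqo78erb7nv'
Chunk 5: stream[45..46]='0' size=0 (terminator). Final body='put6vt8f71sojegqo78erb7nv' (25 bytes)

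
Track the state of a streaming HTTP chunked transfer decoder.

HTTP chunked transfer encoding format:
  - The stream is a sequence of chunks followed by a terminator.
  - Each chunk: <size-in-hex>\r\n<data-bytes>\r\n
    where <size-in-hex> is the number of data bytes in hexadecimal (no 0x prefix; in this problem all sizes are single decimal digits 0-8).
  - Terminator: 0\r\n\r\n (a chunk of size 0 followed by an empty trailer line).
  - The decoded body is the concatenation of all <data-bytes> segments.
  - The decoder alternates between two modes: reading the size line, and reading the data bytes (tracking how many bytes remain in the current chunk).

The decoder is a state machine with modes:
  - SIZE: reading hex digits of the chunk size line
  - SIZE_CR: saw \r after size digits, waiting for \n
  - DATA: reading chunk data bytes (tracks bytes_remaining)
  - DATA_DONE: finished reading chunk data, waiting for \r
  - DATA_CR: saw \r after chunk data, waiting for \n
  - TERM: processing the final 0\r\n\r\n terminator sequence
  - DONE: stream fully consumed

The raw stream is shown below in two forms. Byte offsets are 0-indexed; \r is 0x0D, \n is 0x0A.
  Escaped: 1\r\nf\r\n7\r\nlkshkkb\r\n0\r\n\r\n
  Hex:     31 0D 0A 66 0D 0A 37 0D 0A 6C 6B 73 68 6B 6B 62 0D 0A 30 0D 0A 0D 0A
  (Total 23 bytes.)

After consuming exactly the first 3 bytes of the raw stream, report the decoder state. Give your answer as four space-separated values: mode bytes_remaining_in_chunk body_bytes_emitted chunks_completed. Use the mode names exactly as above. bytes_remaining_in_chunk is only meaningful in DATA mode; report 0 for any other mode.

Answer: DATA 1 0 0

Derivation:
Byte 0 = '1': mode=SIZE remaining=0 emitted=0 chunks_done=0
Byte 1 = 0x0D: mode=SIZE_CR remaining=0 emitted=0 chunks_done=0
Byte 2 = 0x0A: mode=DATA remaining=1 emitted=0 chunks_done=0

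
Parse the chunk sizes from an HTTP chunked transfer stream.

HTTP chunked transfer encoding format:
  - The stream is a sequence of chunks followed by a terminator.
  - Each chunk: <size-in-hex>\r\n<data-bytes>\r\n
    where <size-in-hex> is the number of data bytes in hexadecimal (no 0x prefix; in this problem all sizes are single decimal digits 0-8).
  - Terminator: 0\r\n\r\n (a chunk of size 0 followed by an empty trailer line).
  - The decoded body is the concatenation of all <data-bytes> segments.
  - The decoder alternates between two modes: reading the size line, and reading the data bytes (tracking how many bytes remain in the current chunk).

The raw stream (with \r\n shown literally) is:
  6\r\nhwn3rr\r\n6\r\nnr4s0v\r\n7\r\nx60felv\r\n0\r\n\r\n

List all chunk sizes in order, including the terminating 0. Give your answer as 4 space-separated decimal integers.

Answer: 6 6 7 0

Derivation:
Chunk 1: stream[0..1]='6' size=0x6=6, data at stream[3..9]='hwn3rr' -> body[0..6], body so far='hwn3rr'
Chunk 2: stream[11..12]='6' size=0x6=6, data at stream[14..20]='nr4s0v' -> body[6..12], body so far='hwn3rrnr4s0v'
Chunk 3: stream[22..23]='7' size=0x7=7, data at stream[25..32]='x60felv' -> body[12..19], body so far='hwn3rrnr4s0vx60felv'
Chunk 4: stream[34..35]='0' size=0 (terminator). Final body='hwn3rrnr4s0vx60felv' (19 bytes)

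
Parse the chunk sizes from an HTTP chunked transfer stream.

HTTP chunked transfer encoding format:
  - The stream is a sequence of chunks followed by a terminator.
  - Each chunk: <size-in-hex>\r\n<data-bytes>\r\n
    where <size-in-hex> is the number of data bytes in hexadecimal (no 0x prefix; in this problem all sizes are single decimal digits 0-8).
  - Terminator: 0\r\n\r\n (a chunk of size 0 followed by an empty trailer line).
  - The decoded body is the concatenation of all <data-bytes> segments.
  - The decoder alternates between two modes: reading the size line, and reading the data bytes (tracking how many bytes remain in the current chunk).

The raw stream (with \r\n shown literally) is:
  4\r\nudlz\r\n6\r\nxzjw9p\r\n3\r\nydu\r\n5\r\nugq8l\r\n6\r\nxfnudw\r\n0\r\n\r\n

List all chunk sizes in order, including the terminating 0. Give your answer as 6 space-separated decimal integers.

Chunk 1: stream[0..1]='4' size=0x4=4, data at stream[3..7]='udlz' -> body[0..4], body so far='udlz'
Chunk 2: stream[9..10]='6' size=0x6=6, data at stream[12..18]='xzjw9p' -> body[4..10], body so far='udlzxzjw9p'
Chunk 3: stream[20..21]='3' size=0x3=3, data at stream[23..26]='ydu' -> body[10..13], body so far='udlzxzjw9pydu'
Chunk 4: stream[28..29]='5' size=0x5=5, data at stream[31..36]='ugq8l' -> body[13..18], body so far='udlzxzjw9pyduugq8l'
Chunk 5: stream[38..39]='6' size=0x6=6, data at stream[41..47]='xfnudw' -> body[18..24], body so far='udlzxzjw9pyduugq8lxfnudw'
Chunk 6: stream[49..50]='0' size=0 (terminator). Final body='udlzxzjw9pyduugq8lxfnudw' (24 bytes)

Answer: 4 6 3 5 6 0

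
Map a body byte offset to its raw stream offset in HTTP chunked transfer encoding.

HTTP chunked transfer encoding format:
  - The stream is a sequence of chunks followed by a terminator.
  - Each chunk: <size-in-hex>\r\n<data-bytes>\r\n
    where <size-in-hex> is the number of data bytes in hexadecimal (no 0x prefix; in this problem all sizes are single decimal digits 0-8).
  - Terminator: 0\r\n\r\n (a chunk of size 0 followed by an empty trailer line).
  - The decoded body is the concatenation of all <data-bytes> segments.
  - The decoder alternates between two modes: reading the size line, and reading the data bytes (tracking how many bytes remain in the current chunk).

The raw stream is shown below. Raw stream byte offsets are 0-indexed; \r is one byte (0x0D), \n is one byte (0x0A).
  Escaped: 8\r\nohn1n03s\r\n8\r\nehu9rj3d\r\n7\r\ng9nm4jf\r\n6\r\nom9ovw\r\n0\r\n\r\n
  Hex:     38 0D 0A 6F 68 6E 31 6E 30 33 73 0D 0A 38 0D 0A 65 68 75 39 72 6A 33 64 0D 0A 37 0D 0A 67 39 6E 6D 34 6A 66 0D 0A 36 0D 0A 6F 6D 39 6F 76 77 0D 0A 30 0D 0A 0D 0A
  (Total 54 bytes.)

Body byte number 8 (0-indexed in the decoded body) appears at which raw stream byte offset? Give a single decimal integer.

Answer: 16

Derivation:
Chunk 1: stream[0..1]='8' size=0x8=8, data at stream[3..11]='ohn1n03s' -> body[0..8], body so far='ohn1n03s'
Chunk 2: stream[13..14]='8' size=0x8=8, data at stream[16..24]='ehu9rj3d' -> body[8..16], body so far='ohn1n03sehu9rj3d'
Chunk 3: stream[26..27]='7' size=0x7=7, data at stream[29..36]='g9nm4jf' -> body[16..23], body so far='ohn1n03sehu9rj3dg9nm4jf'
Chunk 4: stream[38..39]='6' size=0x6=6, data at stream[41..47]='om9ovw' -> body[23..29], body so far='ohn1n03sehu9rj3dg9nm4jfom9ovw'
Chunk 5: stream[49..50]='0' size=0 (terminator). Final body='ohn1n03sehu9rj3dg9nm4jfom9ovw' (29 bytes)
Body byte 8 at stream offset 16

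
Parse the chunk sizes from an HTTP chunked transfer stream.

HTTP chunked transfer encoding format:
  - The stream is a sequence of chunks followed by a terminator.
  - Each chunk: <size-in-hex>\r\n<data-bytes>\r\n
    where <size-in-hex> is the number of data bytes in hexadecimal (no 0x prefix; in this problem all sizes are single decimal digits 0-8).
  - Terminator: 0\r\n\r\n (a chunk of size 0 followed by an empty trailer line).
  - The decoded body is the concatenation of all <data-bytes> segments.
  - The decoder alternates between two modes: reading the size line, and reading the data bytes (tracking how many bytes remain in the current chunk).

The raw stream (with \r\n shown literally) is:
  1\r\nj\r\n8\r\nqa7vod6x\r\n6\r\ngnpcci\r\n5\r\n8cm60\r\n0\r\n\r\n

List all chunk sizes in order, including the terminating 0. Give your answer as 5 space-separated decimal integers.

Chunk 1: stream[0..1]='1' size=0x1=1, data at stream[3..4]='j' -> body[0..1], body so far='j'
Chunk 2: stream[6..7]='8' size=0x8=8, data at stream[9..17]='qa7vod6x' -> body[1..9], body so far='jqa7vod6x'
Chunk 3: stream[19..20]='6' size=0x6=6, data at stream[22..28]='gnpcci' -> body[9..15], body so far='jqa7vod6xgnpcci'
Chunk 4: stream[30..31]='5' size=0x5=5, data at stream[33..38]='8cm60' -> body[15..20], body so far='jqa7vod6xgnpcci8cm60'
Chunk 5: stream[40..41]='0' size=0 (terminator). Final body='jqa7vod6xgnpcci8cm60' (20 bytes)

Answer: 1 8 6 5 0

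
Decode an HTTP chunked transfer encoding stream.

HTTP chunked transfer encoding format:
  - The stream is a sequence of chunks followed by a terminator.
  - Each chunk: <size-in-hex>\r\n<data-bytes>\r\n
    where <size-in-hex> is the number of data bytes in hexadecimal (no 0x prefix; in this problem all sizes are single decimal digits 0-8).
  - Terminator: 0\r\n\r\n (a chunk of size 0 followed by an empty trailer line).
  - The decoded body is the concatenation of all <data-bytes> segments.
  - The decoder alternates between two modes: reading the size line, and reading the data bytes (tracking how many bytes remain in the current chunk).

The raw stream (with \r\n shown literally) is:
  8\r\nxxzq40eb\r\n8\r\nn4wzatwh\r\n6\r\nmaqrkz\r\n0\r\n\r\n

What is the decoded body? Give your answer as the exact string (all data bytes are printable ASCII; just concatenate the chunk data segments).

Answer: xxzq40ebn4wzatwhmaqrkz

Derivation:
Chunk 1: stream[0..1]='8' size=0x8=8, data at stream[3..11]='xxzq40eb' -> body[0..8], body so far='xxzq40eb'
Chunk 2: stream[13..14]='8' size=0x8=8, data at stream[16..24]='n4wzatwh' -> body[8..16], body so far='xxzq40ebn4wzatwh'
Chunk 3: stream[26..27]='6' size=0x6=6, data at stream[29..35]='maqrkz' -> body[16..22], body so far='xxzq40ebn4wzatwhmaqrkz'
Chunk 4: stream[37..38]='0' size=0 (terminator). Final body='xxzq40ebn4wzatwhmaqrkz' (22 bytes)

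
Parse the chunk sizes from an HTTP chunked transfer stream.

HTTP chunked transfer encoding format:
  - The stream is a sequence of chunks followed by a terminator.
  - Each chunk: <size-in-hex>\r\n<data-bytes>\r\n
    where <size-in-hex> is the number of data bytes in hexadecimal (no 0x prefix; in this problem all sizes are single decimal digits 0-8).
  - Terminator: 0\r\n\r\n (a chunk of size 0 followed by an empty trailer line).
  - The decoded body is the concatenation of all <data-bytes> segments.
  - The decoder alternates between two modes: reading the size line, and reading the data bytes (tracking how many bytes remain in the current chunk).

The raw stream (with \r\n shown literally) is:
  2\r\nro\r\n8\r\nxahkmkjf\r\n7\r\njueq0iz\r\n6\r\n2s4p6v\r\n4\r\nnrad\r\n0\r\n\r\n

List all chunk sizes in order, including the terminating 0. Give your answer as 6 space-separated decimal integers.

Answer: 2 8 7 6 4 0

Derivation:
Chunk 1: stream[0..1]='2' size=0x2=2, data at stream[3..5]='ro' -> body[0..2], body so far='ro'
Chunk 2: stream[7..8]='8' size=0x8=8, data at stream[10..18]='xahkmkjf' -> body[2..10], body so far='roxahkmkjf'
Chunk 3: stream[20..21]='7' size=0x7=7, data at stream[23..30]='jueq0iz' -> body[10..17], body so far='roxahkmkjfjueq0iz'
Chunk 4: stream[32..33]='6' size=0x6=6, data at stream[35..41]='2s4p6v' -> body[17..23], body so far='roxahkmkjfjueq0iz2s4p6v'
Chunk 5: stream[43..44]='4' size=0x4=4, data at stream[46..50]='nrad' -> body[23..27], body so far='roxahkmkjfjueq0iz2s4p6vnrad'
Chunk 6: stream[52..53]='0' size=0 (terminator). Final body='roxahkmkjfjueq0iz2s4p6vnrad' (27 bytes)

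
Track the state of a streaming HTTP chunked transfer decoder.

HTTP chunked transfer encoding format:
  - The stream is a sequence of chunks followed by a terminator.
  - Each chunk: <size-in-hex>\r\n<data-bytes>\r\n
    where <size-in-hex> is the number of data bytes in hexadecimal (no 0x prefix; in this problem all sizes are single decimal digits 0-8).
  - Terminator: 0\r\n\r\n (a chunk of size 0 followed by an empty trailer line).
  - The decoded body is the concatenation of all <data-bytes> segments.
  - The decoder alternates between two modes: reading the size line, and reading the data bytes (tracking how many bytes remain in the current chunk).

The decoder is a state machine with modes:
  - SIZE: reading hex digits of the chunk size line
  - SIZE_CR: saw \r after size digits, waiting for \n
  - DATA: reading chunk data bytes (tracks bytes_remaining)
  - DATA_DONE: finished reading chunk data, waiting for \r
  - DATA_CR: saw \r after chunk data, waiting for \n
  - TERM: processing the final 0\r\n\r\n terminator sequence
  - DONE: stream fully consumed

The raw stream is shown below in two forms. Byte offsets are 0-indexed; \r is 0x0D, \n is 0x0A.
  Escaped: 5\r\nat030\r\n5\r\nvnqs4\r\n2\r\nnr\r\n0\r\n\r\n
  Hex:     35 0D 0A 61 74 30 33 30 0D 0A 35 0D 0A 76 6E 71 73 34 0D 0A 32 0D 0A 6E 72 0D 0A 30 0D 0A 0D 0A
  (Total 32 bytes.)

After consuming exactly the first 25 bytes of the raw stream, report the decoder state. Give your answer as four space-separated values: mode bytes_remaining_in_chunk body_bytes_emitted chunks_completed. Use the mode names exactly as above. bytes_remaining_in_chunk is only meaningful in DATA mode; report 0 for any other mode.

Answer: DATA_DONE 0 12 2

Derivation:
Byte 0 = '5': mode=SIZE remaining=0 emitted=0 chunks_done=0
Byte 1 = 0x0D: mode=SIZE_CR remaining=0 emitted=0 chunks_done=0
Byte 2 = 0x0A: mode=DATA remaining=5 emitted=0 chunks_done=0
Byte 3 = 'a': mode=DATA remaining=4 emitted=1 chunks_done=0
Byte 4 = 't': mode=DATA remaining=3 emitted=2 chunks_done=0
Byte 5 = '0': mode=DATA remaining=2 emitted=3 chunks_done=0
Byte 6 = '3': mode=DATA remaining=1 emitted=4 chunks_done=0
Byte 7 = '0': mode=DATA_DONE remaining=0 emitted=5 chunks_done=0
Byte 8 = 0x0D: mode=DATA_CR remaining=0 emitted=5 chunks_done=0
Byte 9 = 0x0A: mode=SIZE remaining=0 emitted=5 chunks_done=1
Byte 10 = '5': mode=SIZE remaining=0 emitted=5 chunks_done=1
Byte 11 = 0x0D: mode=SIZE_CR remaining=0 emitted=5 chunks_done=1
Byte 12 = 0x0A: mode=DATA remaining=5 emitted=5 chunks_done=1
Byte 13 = 'v': mode=DATA remaining=4 emitted=6 chunks_done=1
Byte 14 = 'n': mode=DATA remaining=3 emitted=7 chunks_done=1
Byte 15 = 'q': mode=DATA remaining=2 emitted=8 chunks_done=1
Byte 16 = 's': mode=DATA remaining=1 emitted=9 chunks_done=1
Byte 17 = '4': mode=DATA_DONE remaining=0 emitted=10 chunks_done=1
Byte 18 = 0x0D: mode=DATA_CR remaining=0 emitted=10 chunks_done=1
Byte 19 = 0x0A: mode=SIZE remaining=0 emitted=10 chunks_done=2
Byte 20 = '2': mode=SIZE remaining=0 emitted=10 chunks_done=2
Byte 21 = 0x0D: mode=SIZE_CR remaining=0 emitted=10 chunks_done=2
Byte 22 = 0x0A: mode=DATA remaining=2 emitted=10 chunks_done=2
Byte 23 = 'n': mode=DATA remaining=1 emitted=11 chunks_done=2
Byte 24 = 'r': mode=DATA_DONE remaining=0 emitted=12 chunks_done=2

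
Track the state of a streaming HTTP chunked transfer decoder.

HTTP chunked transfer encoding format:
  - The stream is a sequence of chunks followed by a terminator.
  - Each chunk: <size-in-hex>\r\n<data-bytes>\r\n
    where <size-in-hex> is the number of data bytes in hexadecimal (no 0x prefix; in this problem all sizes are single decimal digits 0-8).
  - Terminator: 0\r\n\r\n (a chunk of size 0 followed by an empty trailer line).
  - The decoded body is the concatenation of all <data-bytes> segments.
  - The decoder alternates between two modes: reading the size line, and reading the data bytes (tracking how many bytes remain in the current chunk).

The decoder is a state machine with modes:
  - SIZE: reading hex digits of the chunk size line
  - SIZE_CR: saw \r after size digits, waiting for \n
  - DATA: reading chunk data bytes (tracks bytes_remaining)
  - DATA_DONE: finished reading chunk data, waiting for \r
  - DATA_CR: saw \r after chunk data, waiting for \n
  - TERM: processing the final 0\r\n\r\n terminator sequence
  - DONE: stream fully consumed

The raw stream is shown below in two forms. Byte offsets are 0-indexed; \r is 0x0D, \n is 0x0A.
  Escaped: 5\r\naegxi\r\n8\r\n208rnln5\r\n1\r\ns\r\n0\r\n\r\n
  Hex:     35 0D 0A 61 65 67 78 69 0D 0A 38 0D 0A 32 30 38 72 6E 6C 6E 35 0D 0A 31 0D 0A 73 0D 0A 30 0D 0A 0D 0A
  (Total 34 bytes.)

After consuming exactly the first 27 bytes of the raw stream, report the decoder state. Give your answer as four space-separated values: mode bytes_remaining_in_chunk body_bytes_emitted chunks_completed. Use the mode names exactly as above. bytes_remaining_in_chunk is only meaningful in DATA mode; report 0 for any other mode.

Byte 0 = '5': mode=SIZE remaining=0 emitted=0 chunks_done=0
Byte 1 = 0x0D: mode=SIZE_CR remaining=0 emitted=0 chunks_done=0
Byte 2 = 0x0A: mode=DATA remaining=5 emitted=0 chunks_done=0
Byte 3 = 'a': mode=DATA remaining=4 emitted=1 chunks_done=0
Byte 4 = 'e': mode=DATA remaining=3 emitted=2 chunks_done=0
Byte 5 = 'g': mode=DATA remaining=2 emitted=3 chunks_done=0
Byte 6 = 'x': mode=DATA remaining=1 emitted=4 chunks_done=0
Byte 7 = 'i': mode=DATA_DONE remaining=0 emitted=5 chunks_done=0
Byte 8 = 0x0D: mode=DATA_CR remaining=0 emitted=5 chunks_done=0
Byte 9 = 0x0A: mode=SIZE remaining=0 emitted=5 chunks_done=1
Byte 10 = '8': mode=SIZE remaining=0 emitted=5 chunks_done=1
Byte 11 = 0x0D: mode=SIZE_CR remaining=0 emitted=5 chunks_done=1
Byte 12 = 0x0A: mode=DATA remaining=8 emitted=5 chunks_done=1
Byte 13 = '2': mode=DATA remaining=7 emitted=6 chunks_done=1
Byte 14 = '0': mode=DATA remaining=6 emitted=7 chunks_done=1
Byte 15 = '8': mode=DATA remaining=5 emitted=8 chunks_done=1
Byte 16 = 'r': mode=DATA remaining=4 emitted=9 chunks_done=1
Byte 17 = 'n': mode=DATA remaining=3 emitted=10 chunks_done=1
Byte 18 = 'l': mode=DATA remaining=2 emitted=11 chunks_done=1
Byte 19 = 'n': mode=DATA remaining=1 emitted=12 chunks_done=1
Byte 20 = '5': mode=DATA_DONE remaining=0 emitted=13 chunks_done=1
Byte 21 = 0x0D: mode=DATA_CR remaining=0 emitted=13 chunks_done=1
Byte 22 = 0x0A: mode=SIZE remaining=0 emitted=13 chunks_done=2
Byte 23 = '1': mode=SIZE remaining=0 emitted=13 chunks_done=2
Byte 24 = 0x0D: mode=SIZE_CR remaining=0 emitted=13 chunks_done=2
Byte 25 = 0x0A: mode=DATA remaining=1 emitted=13 chunks_done=2
Byte 26 = 's': mode=DATA_DONE remaining=0 emitted=14 chunks_done=2

Answer: DATA_DONE 0 14 2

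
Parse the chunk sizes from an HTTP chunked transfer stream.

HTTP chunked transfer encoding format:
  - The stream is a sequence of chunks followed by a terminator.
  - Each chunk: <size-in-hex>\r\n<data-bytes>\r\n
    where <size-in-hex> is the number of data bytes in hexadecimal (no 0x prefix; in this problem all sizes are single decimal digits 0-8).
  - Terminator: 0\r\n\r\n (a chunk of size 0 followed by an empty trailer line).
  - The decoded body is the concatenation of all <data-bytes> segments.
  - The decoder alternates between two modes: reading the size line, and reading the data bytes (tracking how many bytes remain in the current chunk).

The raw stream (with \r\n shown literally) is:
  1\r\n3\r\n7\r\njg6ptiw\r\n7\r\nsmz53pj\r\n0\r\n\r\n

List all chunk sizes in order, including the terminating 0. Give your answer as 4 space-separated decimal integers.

Answer: 1 7 7 0

Derivation:
Chunk 1: stream[0..1]='1' size=0x1=1, data at stream[3..4]='3' -> body[0..1], body so far='3'
Chunk 2: stream[6..7]='7' size=0x7=7, data at stream[9..16]='jg6ptiw' -> body[1..8], body so far='3jg6ptiw'
Chunk 3: stream[18..19]='7' size=0x7=7, data at stream[21..28]='smz53pj' -> body[8..15], body so far='3jg6ptiwsmz53pj'
Chunk 4: stream[30..31]='0' size=0 (terminator). Final body='3jg6ptiwsmz53pj' (15 bytes)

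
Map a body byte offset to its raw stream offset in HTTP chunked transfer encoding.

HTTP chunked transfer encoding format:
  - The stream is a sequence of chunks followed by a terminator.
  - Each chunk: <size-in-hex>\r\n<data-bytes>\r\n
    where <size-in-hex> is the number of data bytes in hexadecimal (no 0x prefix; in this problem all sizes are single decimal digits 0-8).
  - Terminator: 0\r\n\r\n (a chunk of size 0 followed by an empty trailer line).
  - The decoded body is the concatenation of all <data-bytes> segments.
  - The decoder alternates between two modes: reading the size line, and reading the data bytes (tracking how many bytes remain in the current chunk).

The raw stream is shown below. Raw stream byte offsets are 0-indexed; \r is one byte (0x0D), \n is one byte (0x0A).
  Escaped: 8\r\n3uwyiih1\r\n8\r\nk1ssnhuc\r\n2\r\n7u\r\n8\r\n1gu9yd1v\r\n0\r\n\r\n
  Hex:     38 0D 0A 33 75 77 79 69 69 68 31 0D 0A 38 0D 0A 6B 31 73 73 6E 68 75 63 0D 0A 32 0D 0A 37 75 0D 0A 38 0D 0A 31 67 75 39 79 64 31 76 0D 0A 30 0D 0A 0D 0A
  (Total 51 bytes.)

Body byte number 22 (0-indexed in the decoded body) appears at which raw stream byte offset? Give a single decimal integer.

Answer: 40

Derivation:
Chunk 1: stream[0..1]='8' size=0x8=8, data at stream[3..11]='3uwyiih1' -> body[0..8], body so far='3uwyiih1'
Chunk 2: stream[13..14]='8' size=0x8=8, data at stream[16..24]='k1ssnhuc' -> body[8..16], body so far='3uwyiih1k1ssnhuc'
Chunk 3: stream[26..27]='2' size=0x2=2, data at stream[29..31]='7u' -> body[16..18], body so far='3uwyiih1k1ssnhuc7u'
Chunk 4: stream[33..34]='8' size=0x8=8, data at stream[36..44]='1gu9yd1v' -> body[18..26], body so far='3uwyiih1k1ssnhuc7u1gu9yd1v'
Chunk 5: stream[46..47]='0' size=0 (terminator). Final body='3uwyiih1k1ssnhuc7u1gu9yd1v' (26 bytes)
Body byte 22 at stream offset 40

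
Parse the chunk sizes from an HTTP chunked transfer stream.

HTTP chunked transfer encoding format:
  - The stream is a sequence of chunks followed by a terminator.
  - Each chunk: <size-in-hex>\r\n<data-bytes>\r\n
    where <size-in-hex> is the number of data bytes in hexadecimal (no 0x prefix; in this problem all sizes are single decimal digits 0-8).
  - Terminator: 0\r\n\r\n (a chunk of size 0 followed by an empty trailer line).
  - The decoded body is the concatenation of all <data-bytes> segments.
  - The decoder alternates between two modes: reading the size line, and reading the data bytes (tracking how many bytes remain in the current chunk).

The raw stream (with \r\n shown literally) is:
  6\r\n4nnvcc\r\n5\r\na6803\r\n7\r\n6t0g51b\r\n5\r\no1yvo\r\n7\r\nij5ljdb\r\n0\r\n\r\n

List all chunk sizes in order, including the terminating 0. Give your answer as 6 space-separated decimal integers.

Answer: 6 5 7 5 7 0

Derivation:
Chunk 1: stream[0..1]='6' size=0x6=6, data at stream[3..9]='4nnvcc' -> body[0..6], body so far='4nnvcc'
Chunk 2: stream[11..12]='5' size=0x5=5, data at stream[14..19]='a6803' -> body[6..11], body so far='4nnvcca6803'
Chunk 3: stream[21..22]='7' size=0x7=7, data at stream[24..31]='6t0g51b' -> body[11..18], body so far='4nnvcca68036t0g51b'
Chunk 4: stream[33..34]='5' size=0x5=5, data at stream[36..41]='o1yvo' -> body[18..23], body so far='4nnvcca68036t0g51bo1yvo'
Chunk 5: stream[43..44]='7' size=0x7=7, data at stream[46..53]='ij5ljdb' -> body[23..30], body so far='4nnvcca68036t0g51bo1yvoij5ljdb'
Chunk 6: stream[55..56]='0' size=0 (terminator). Final body='4nnvcca68036t0g51bo1yvoij5ljdb' (30 bytes)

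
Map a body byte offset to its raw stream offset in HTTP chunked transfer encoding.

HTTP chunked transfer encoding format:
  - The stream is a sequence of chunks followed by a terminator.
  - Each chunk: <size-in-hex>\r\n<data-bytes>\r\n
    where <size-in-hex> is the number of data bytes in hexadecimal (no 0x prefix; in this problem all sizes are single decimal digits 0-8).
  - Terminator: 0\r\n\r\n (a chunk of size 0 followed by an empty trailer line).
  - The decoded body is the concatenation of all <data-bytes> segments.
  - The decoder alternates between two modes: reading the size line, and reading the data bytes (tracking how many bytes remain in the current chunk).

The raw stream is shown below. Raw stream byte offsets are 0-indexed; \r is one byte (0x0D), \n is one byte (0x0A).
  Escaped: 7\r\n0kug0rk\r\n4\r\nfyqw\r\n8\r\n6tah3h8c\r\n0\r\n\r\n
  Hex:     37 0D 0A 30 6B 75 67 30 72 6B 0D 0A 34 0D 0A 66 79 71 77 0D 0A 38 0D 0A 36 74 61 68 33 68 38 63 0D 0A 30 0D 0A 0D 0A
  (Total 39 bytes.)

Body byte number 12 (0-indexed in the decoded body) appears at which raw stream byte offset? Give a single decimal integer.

Answer: 25

Derivation:
Chunk 1: stream[0..1]='7' size=0x7=7, data at stream[3..10]='0kug0rk' -> body[0..7], body so far='0kug0rk'
Chunk 2: stream[12..13]='4' size=0x4=4, data at stream[15..19]='fyqw' -> body[7..11], body so far='0kug0rkfyqw'
Chunk 3: stream[21..22]='8' size=0x8=8, data at stream[24..32]='6tah3h8c' -> body[11..19], body so far='0kug0rkfyqw6tah3h8c'
Chunk 4: stream[34..35]='0' size=0 (terminator). Final body='0kug0rkfyqw6tah3h8c' (19 bytes)
Body byte 12 at stream offset 25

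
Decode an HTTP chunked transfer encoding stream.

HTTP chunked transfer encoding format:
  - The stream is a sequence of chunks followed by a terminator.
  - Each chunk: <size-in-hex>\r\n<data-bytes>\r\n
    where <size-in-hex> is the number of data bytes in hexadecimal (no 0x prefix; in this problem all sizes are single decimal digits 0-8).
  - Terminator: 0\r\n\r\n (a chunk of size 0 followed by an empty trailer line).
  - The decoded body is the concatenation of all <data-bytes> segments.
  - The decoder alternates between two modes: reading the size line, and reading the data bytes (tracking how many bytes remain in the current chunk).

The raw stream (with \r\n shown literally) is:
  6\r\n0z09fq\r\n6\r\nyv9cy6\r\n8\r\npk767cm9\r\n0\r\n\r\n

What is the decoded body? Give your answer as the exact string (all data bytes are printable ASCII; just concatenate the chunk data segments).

Chunk 1: stream[0..1]='6' size=0x6=6, data at stream[3..9]='0z09fq' -> body[0..6], body so far='0z09fq'
Chunk 2: stream[11..12]='6' size=0x6=6, data at stream[14..20]='yv9cy6' -> body[6..12], body so far='0z09fqyv9cy6'
Chunk 3: stream[22..23]='8' size=0x8=8, data at stream[25..33]='pk767cm9' -> body[12..20], body so far='0z09fqyv9cy6pk767cm9'
Chunk 4: stream[35..36]='0' size=0 (terminator). Final body='0z09fqyv9cy6pk767cm9' (20 bytes)

Answer: 0z09fqyv9cy6pk767cm9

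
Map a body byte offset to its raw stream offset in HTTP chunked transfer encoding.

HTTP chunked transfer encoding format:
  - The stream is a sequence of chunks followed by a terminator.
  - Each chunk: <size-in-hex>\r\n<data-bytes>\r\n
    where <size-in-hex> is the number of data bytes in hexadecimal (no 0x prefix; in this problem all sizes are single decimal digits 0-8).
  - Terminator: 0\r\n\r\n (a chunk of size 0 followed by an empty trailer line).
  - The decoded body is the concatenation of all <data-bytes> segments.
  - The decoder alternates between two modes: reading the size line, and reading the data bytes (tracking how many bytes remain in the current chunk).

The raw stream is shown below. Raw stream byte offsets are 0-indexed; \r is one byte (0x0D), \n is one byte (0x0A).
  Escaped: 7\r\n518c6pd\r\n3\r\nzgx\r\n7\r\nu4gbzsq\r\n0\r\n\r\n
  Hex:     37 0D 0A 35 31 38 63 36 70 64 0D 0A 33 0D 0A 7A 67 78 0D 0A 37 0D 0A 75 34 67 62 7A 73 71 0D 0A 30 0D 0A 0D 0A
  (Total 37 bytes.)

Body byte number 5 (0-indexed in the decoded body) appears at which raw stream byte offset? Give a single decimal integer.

Answer: 8

Derivation:
Chunk 1: stream[0..1]='7' size=0x7=7, data at stream[3..10]='518c6pd' -> body[0..7], body so far='518c6pd'
Chunk 2: stream[12..13]='3' size=0x3=3, data at stream[15..18]='zgx' -> body[7..10], body so far='518c6pdzgx'
Chunk 3: stream[20..21]='7' size=0x7=7, data at stream[23..30]='u4gbzsq' -> body[10..17], body so far='518c6pdzgxu4gbzsq'
Chunk 4: stream[32..33]='0' size=0 (terminator). Final body='518c6pdzgxu4gbzsq' (17 bytes)
Body byte 5 at stream offset 8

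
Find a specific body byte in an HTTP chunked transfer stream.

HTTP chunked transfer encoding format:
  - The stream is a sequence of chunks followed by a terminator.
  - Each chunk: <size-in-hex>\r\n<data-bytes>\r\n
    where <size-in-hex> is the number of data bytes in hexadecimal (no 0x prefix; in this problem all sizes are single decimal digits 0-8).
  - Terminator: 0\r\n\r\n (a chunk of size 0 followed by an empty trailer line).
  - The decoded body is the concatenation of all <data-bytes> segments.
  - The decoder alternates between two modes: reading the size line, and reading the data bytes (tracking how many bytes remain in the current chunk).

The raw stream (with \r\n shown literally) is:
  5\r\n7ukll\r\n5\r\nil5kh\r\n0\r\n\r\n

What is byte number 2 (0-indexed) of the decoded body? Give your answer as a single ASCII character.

Chunk 1: stream[0..1]='5' size=0x5=5, data at stream[3..8]='7ukll' -> body[0..5], body so far='7ukll'
Chunk 2: stream[10..11]='5' size=0x5=5, data at stream[13..18]='il5kh' -> body[5..10], body so far='7ukllil5kh'
Chunk 3: stream[20..21]='0' size=0 (terminator). Final body='7ukllil5kh' (10 bytes)
Body byte 2 = 'k'

Answer: k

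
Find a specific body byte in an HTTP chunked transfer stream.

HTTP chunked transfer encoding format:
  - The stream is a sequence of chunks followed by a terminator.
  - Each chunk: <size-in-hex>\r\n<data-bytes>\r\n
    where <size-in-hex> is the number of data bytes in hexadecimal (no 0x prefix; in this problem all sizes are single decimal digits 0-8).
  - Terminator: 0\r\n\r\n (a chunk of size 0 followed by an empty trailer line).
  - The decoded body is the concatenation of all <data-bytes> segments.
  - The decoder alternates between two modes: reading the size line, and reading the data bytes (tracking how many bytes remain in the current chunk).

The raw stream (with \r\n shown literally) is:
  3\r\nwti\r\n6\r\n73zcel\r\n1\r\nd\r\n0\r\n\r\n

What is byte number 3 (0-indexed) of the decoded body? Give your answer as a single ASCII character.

Answer: 7

Derivation:
Chunk 1: stream[0..1]='3' size=0x3=3, data at stream[3..6]='wti' -> body[0..3], body so far='wti'
Chunk 2: stream[8..9]='6' size=0x6=6, data at stream[11..17]='73zcel' -> body[3..9], body so far='wti73zcel'
Chunk 3: stream[19..20]='1' size=0x1=1, data at stream[22..23]='d' -> body[9..10], body so far='wti73zceld'
Chunk 4: stream[25..26]='0' size=0 (terminator). Final body='wti73zceld' (10 bytes)
Body byte 3 = '7'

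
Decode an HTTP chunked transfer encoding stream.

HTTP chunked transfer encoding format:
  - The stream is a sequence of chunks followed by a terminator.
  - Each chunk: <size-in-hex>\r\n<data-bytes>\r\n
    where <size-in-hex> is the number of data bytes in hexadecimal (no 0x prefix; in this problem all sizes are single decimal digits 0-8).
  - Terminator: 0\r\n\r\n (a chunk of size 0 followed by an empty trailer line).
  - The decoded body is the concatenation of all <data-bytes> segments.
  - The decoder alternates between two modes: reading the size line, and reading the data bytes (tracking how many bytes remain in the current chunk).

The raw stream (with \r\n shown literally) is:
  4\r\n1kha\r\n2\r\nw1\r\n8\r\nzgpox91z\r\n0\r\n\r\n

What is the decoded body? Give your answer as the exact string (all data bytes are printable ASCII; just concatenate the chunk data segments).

Chunk 1: stream[0..1]='4' size=0x4=4, data at stream[3..7]='1kha' -> body[0..4], body so far='1kha'
Chunk 2: stream[9..10]='2' size=0x2=2, data at stream[12..14]='w1' -> body[4..6], body so far='1khaw1'
Chunk 3: stream[16..17]='8' size=0x8=8, data at stream[19..27]='zgpox91z' -> body[6..14], body so far='1khaw1zgpox91z'
Chunk 4: stream[29..30]='0' size=0 (terminator). Final body='1khaw1zgpox91z' (14 bytes)

Answer: 1khaw1zgpox91z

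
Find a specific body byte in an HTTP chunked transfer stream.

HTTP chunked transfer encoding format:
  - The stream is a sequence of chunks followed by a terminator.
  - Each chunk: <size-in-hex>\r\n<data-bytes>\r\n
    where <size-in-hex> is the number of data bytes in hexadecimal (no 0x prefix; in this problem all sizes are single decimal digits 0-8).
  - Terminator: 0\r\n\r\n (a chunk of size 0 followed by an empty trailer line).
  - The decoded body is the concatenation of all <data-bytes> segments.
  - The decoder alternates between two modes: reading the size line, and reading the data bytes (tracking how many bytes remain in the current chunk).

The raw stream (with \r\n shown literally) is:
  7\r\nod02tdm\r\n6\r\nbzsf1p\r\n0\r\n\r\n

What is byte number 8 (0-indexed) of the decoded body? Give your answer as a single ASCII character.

Chunk 1: stream[0..1]='7' size=0x7=7, data at stream[3..10]='od02tdm' -> body[0..7], body so far='od02tdm'
Chunk 2: stream[12..13]='6' size=0x6=6, data at stream[15..21]='bzsf1p' -> body[7..13], body so far='od02tdmbzsf1p'
Chunk 3: stream[23..24]='0' size=0 (terminator). Final body='od02tdmbzsf1p' (13 bytes)
Body byte 8 = 'z'

Answer: z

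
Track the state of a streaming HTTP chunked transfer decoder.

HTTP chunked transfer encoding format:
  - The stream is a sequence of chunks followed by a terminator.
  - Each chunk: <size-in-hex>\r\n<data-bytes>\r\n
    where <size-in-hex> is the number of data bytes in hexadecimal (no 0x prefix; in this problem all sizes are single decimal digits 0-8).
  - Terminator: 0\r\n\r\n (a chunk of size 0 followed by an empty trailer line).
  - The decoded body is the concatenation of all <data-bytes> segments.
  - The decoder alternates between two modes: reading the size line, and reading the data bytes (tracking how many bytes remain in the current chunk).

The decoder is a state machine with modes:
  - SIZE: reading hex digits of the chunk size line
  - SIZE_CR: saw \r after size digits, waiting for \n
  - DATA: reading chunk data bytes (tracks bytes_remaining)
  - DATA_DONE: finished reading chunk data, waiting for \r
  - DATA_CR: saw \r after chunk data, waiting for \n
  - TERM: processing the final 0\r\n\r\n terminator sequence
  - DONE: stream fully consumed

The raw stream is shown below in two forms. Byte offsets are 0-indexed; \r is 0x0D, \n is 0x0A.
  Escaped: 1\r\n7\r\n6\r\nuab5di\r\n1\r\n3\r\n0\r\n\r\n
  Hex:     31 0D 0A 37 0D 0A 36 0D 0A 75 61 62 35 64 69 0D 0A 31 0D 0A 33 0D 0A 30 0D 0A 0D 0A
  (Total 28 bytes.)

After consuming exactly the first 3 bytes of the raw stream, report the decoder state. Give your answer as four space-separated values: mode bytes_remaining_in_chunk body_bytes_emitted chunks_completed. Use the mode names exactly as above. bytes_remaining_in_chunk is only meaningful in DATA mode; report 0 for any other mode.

Answer: DATA 1 0 0

Derivation:
Byte 0 = '1': mode=SIZE remaining=0 emitted=0 chunks_done=0
Byte 1 = 0x0D: mode=SIZE_CR remaining=0 emitted=0 chunks_done=0
Byte 2 = 0x0A: mode=DATA remaining=1 emitted=0 chunks_done=0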